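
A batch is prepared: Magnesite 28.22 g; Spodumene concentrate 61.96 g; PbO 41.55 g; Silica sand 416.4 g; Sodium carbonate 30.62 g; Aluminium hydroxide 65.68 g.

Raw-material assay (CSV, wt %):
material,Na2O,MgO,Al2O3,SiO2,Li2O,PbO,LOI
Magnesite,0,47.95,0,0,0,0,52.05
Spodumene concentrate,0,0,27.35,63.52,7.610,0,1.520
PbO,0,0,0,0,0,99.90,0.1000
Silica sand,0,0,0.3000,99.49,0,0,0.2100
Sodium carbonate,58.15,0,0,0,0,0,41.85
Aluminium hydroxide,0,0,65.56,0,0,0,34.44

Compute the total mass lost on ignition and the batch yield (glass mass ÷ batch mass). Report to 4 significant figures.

Values along the way appear rounded to four significant figures on the page. All internal work maintains exact precision in all steps. Each reported figure undergoes a single rounding. All derived quantities, including the six compositions, net glass mass, ignition loss, the yield, the totals, are recomputed using the weight values at 592.4 g of glass at full precision, as written in question or answer.
LOI of each material in turn:
  Magnesite: 28.22 × 0.5205 = 14.69 g
  Spodumene concentrate: 61.96 × 0.01520 = 0.9418 g
  PbO: 41.55 × 0.001000 = 0.04155 g
  Silica sand: 416.4 × 0.002100 = 0.8744 g
  Sodium carbonate: 30.62 × 0.4185 = 12.81 g
  Aluminium hydroxide: 65.68 × 0.3444 = 22.62 g
Total LOI = 51.98 g
Glass = batch − LOI = 644.4 − 51.98 = 592.4 g

LOI loss = 51.98 g; glass = 592.4 g; yield = 91.93%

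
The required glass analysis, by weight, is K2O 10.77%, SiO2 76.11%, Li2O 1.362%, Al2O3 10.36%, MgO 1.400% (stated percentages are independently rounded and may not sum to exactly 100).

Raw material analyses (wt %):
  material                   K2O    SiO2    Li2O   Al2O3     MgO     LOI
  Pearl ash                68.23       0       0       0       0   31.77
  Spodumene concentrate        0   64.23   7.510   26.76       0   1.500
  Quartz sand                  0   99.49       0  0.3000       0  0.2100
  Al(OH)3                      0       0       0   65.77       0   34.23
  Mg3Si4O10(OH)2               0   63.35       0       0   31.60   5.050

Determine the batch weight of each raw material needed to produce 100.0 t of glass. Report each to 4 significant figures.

Batch per 100.0 t glass:
  Pearl ash: 15.78 t
  Spodumene concentrate: 18.14 t
  Quartz sand: 61.97 t
  Al(OH)3: 8.090 t
  Mg3Si4O10(OH)2: 4.430 t
Total batch = 108.4 t; LOI loss = 8.408 t; yield = 92.24%

Values along the way are shown, rounded to 4 significant figures, alongside each step. The working math keeps full float precision from start to finish — a single rounding completes every reported result. The derived quantities (the five compositions, net glass mass, the totals, the yield, LOI) are carried from the weighed amounts at 100.0 t of glass in full precision as they appear in the problem or the answer.
Per-oxide target masses for 100.0 t glass:
  K2O: 10.77% × 100.0 = 10.77 t
  SiO2: 76.11% × 100.0 = 76.11 t
  Li2O: 1.362% × 100.0 = 1.362 t
  Al2O3: 10.36% × 100.0 = 10.36 t
  MgO: 1.400% × 100.0 = 1.400 t
Sums-versus-targets review per the reported batch figures, relative to the basis at hand (sums match the target masses net of answer rounding effects):
  K2O: 15.78·0.6823 = 10.77 t (target 10.77 t)
  SiO2: 18.14·0.6423 + 61.97·0.9949 + 4.430·0.6335 = 76.11 t (target 76.11 t)
  Li2O: 18.14·0.07510 = 1.362 t (target 1.362 t)
  Al2O3: 18.14·0.2676 + 61.97·0.003000 + 8.090·0.6577 = 10.36 t (target 10.36 t)
  MgO: 4.430·0.3160 = 1.400 t (target 1.400 t)
Glass-mass sanity pass: total batch − LOI = 100.0 t (the targets, summed, come to 100.0 t; versus the stated basis of 100.0 t — deltas are rounding alone).
Whole-batch sum: Σ batch = 108.4 t; LOI removed, Σ of batch·LOI: 8.408 t; as yield: glass ÷ batch → 92.24%.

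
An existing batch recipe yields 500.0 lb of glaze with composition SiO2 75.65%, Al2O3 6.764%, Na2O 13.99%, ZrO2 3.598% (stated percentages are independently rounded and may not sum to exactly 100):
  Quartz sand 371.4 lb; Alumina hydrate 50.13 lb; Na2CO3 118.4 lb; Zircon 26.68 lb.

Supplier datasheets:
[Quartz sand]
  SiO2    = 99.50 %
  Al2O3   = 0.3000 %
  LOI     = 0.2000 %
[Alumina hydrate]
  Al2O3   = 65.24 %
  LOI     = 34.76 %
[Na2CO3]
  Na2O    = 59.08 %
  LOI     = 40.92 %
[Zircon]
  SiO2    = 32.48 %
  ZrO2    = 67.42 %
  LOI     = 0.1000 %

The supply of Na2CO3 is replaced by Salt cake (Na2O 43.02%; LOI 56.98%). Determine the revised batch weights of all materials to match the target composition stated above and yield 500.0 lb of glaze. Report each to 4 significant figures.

All arithmetic maintains full precision all the way through; mid-chain values are shown (rounded to four significant figures) within the worked lines; each reported result undergoes a single rounding. The derived quantities are recomputed in full precision (four oxide percentages, totals, net glass mass, yield, LOI) from the weighed amounts for 500.0 lb of glass exactly as printed in the question or the answer.
Target masses of each oxide per 500.0 lb glaze:
  SiO2: 75.65% × 500.0 = 378.2 lb
  Al2O3: 6.764% × 500.0 = 33.82 lb
  Na2O: 13.99% × 500.0 = 69.95 lb
  ZrO2: 3.598% × 500.0 = 17.99 lb
Verifying the oxide balance working from each reported weight, for the quoted basis mass (each sum matches its target mass net of answer rounding effects):
  SiO2: 371.4·0.9950 + 26.68·0.3248 = 378.2 lb (target 378.2 lb)
  Al2O3: 371.4·0.003000 + 50.13·0.6524 = 33.82 lb (target 33.82 lb)
  Na2O: 162.6·0.4302 = 69.95 lb (target 69.95 lb)
  ZrO2: 26.68·0.6742 = 17.99 lb (target 17.99 lb)
The glass-mass cross-check: the batch minus its LOI: 500.0 lb (the Σ of target masses is 500.0 lb; versus the stated basis of 500.0 lb — deltas are rounding alone).
Batch grand total — Σ batch = 610.8 lb; ignition loss, Σ(batch × LOI) = 110.8 lb; as yield: glass ÷ batch → 81.85%.

Revised batch per 500.0 lb glaze:
  Quartz sand: 371.4 lb
  Alumina hydrate: 50.13 lb
  Salt cake: 162.6 lb
  Zircon: 26.68 lb
Total batch = 610.8 lb; LOI loss = 110.8 lb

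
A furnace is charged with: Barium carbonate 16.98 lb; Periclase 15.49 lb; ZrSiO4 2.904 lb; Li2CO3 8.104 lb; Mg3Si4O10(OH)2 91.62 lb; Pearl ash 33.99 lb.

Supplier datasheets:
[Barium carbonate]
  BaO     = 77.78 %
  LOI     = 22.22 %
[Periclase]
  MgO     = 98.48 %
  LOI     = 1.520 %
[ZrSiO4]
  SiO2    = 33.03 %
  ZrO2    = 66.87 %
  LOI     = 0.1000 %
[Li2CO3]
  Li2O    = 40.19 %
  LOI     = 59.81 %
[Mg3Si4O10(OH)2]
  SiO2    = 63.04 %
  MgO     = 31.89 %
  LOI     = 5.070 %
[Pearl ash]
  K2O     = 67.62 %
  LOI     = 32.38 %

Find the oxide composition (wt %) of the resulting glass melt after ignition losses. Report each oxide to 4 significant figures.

Glass mass = 144.6 lb (batch 169.1 − LOI 24.51).
Composition: K2O 15.90%, Li2O 2.253%, SiO2 40.61%, BaO 9.135%, MgO 30.76%, ZrO2 1.343%

Full precision is kept all the way through; in-progress results are printed rounded to four significant figures alongside each step — every reported result takes just one rounding. The derived quantities are re-derived at exact precision (six oxide percentages, yield, net glass mass, the totals, ignition loss) using the weight values for 144.6 lb of glass exactly as shown in the problem or answer text.
Delivered oxide masses:
  K2O: 33.99·0.6762 = 22.98 lb
  Li2O: 8.104·0.4019 = 3.257 lb
  SiO2: 2.904·0.3303 + 91.62·0.6304 = 58.72 lb
  BaO: 16.98·0.7778 = 13.21 lb
  MgO: 15.49·0.9848 + 91.62·0.3189 = 44.47 lb
  ZrO2: 2.904·0.6687 = 1.942 lb
LOI: 16.98·0.2222 + 15.49·0.01520 + 2.904·0.001000 + 8.104·0.5981 + 91.62·0.05070 + 33.99·0.3238 = 24.51 lb
The glass mass, total less LOI, = 169.1 − 24.51 = 144.6 lb (matching Σ of the oxides)
oxide / glass × 100 gives the wt %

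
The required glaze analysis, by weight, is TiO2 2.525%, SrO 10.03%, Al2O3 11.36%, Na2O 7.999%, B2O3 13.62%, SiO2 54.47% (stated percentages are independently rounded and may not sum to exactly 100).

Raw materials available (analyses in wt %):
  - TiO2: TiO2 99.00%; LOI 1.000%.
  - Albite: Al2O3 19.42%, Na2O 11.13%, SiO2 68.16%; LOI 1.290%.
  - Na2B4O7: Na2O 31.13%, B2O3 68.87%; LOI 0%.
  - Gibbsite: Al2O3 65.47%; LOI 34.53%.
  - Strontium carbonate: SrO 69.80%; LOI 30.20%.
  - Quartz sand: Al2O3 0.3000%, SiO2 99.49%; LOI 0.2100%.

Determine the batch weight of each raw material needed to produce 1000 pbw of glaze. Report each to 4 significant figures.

Each numeric step runs at exact precision through the solve; the intermediate values are shown, with 4-significant-figure rounding, in the working; exactly one rounding lands on each reported value. The derived quantities, which include net glass mass, six oxide percentages, ignition loss, the totals, the yield, are re-derived at exact precision, as set out in the question or the answer, from the weighed amounts on 1000 pbw of glass.
The oxide mass targets at 1000 pbw glaze:
  TiO2: 2.525% × 1000 = 25.25 pbw
  SrO: 10.03% × 1000 = 100.3 pbw
  Al2O3: 11.36% × 1000 = 113.6 pbw
  Na2O: 7.999% × 1000 = 79.99 pbw
  B2O3: 13.62% × 1000 = 136.2 pbw
  SiO2: 54.47% × 1000 = 544.7 pbw
Per-oxide balance check given the weights on record, against the basis in use (delivered sums recover each target net of answer rounding effects):
  TiO2: 25.51·0.9900 = 25.25 pbw (target 25.25 pbw)
  SrO: 143.7·0.6980 = 100.3 pbw (target 100.3 pbw)
  Al2O3: 165.6·0.1942 + 122.4·0.6547 + 434.1·0.003000 = 113.6 pbw (target 113.6 pbw)
  Na2O: 165.6·0.1113 + 197.8·0.3113 = 80.01 pbw (target 79.99 pbw)
  B2O3: 197.8·0.6887 = 136.2 pbw (target 136.2 pbw)
  SiO2: 165.6·0.6816 + 434.1·0.9949 = 544.8 pbw (target 544.7 pbw)
Consistency of the glass mass: total batch − LOI = 1000 pbw (targets for the oxides total 1000 pbw; the stated basis being 1000 pbw — gaps are rounding artifacts).
Whole-batch sum: Σ batch = 1089 pbw; the LOI term Σ batch·LOI equals 88.97 pbw; as yield: glass ÷ batch → 91.83%.

Batch per 1000 pbw glaze:
  TiO2: 25.51 pbw
  Albite: 165.6 pbw
  Na2B4O7: 197.8 pbw
  Gibbsite: 122.4 pbw
  Strontium carbonate: 143.7 pbw
  Quartz sand: 434.1 pbw
Total batch = 1089 pbw; LOI loss = 88.97 pbw; yield = 91.83%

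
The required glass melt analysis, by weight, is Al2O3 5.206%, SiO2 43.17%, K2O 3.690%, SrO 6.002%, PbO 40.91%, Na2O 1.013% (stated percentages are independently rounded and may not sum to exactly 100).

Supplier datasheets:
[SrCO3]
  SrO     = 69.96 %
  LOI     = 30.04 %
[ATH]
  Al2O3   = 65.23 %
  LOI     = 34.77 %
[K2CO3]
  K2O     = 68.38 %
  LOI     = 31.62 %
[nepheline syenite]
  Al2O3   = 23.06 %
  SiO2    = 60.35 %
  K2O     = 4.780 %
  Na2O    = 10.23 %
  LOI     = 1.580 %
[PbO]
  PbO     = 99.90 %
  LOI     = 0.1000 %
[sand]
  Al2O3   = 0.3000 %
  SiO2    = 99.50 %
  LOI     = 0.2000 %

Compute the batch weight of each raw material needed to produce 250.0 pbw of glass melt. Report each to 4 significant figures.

The whole derivation runs at full float precision at all times — the intermediate values are printed (rounded to four significant digits) at each printed step — a single rounding produces each reported figure; derived quantities are carried from the batch weights per 250.0 pbw of glass in exact precision (the totals, the six compositions, ignition loss, yield, glass mass) as set out in the problem or answer text.
Target masses of each oxide per 250.0 pbw glass melt:
  Al2O3: 5.206% × 250.0 = 13.02 pbw
  SiO2: 43.17% × 250.0 = 107.9 pbw
  K2O: 3.690% × 250.0 = 9.225 pbw
  SrO: 6.002% × 250.0 = 15.00 pbw
  PbO: 40.91% × 250.0 = 102.3 pbw
  Na2O: 1.013% × 250.0 = 2.532 pbw
A balance pass over the oxides, using the reported weights, per the basis as stated (sums match the target masses net of answer rounding effects):
  Al2O3: 10.77·0.6523 + 24.76·0.2306 + 93.45·0.003000 = 13.02 pbw (target 13.02 pbw)
  SiO2: 24.76·0.6035 + 93.45·0.9950 = 107.9 pbw (target 107.9 pbw)
  K2O: 11.76·0.6838 + 24.76·0.04780 = 9.225 pbw (target 9.225 pbw)
  SrO: 21.45·0.6996 = 15.01 pbw (target 15.00 pbw)
  PbO: 102.4·0.9990 = 102.3 pbw (target 102.3 pbw)
  Na2O: 24.76·0.1023 = 2.533 pbw (target 2.532 pbw)
Glass mass check: batch total minus LOI = 250.0 pbw (targets for the oxides total 250.0 pbw; with the basis standing at 250.0 pbw — any gap is answer rounding).
Summing the batch: Σ batch = 264.6 pbw; loss to ignition Σ batch·LOI = 14.59 pbw; yield = glass ÷ total batch = 94.49%.

Batch per 250.0 pbw glass melt:
  SrCO3: 21.45 pbw
  ATH: 10.77 pbw
  K2CO3: 11.76 pbw
  nepheline syenite: 24.76 pbw
  PbO: 102.4 pbw
  sand: 93.45 pbw
Total batch = 264.6 pbw; LOI loss = 14.59 pbw; yield = 94.49%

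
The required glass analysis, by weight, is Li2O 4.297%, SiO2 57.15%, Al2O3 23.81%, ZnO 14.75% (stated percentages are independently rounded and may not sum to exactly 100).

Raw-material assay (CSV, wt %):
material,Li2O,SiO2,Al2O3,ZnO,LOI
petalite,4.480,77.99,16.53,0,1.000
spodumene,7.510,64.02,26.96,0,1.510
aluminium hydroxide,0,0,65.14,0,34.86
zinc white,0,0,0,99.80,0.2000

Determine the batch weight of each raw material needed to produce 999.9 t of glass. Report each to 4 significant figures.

Batch per 999.9 t glass:
  petalite: 515.5 t
  spodumene: 264.6 t
  aluminium hydroxide: 125.2 t
  zinc white: 147.8 t
Total batch = 1053 t; LOI loss = 53.09 t; yield = 94.96%

All arithmetic carries full float precision at all times. Intermediates are printed rounded to 4 significant digits in the printout. A single rounding produces every reported result — derived quantities are recomputed starting from the weights at 999.9 t of glass in exact precision (four oxide percentages, the totals, glass mass, the yield, ignition loss), precisely as stated by the problem or answer text.
Per-oxide target masses for 999.9 t glass:
  Li2O: 4.297% × 999.9 = 42.97 t
  SiO2: 57.15% × 999.9 = 571.4 t
  Al2O3: 23.81% × 999.9 = 238.1 t
  ZnO: 14.75% × 999.9 = 147.5 t
Per-oxide balance check using the reported weights, on the stated basis (delivered sums recover each target modulo rounding of the values):
  Li2O: 515.5·0.04480 + 264.6·0.07510 = 42.97 t (target 42.97 t)
  SiO2: 515.5·0.7799 + 264.6·0.6402 = 571.4 t (target 571.4 t)
  Al2O3: 515.5·0.1653 + 264.6·0.2696 + 125.2·0.6514 = 238.1 t (target 238.1 t)
  ZnO: 147.8·0.9980 = 147.5 t (target 147.5 t)
Glass-mass bookkeeping: batch Σ − ignition loss = 1000 t (targets for the oxides total 1000 t; stated basis 999.9 t — a pure rounding effect).
Whole-batch sum: Σ batch = 1053 t; loss to ignition Σ batch·LOI = 53.09 t; yield: glass divided by total = 94.96%.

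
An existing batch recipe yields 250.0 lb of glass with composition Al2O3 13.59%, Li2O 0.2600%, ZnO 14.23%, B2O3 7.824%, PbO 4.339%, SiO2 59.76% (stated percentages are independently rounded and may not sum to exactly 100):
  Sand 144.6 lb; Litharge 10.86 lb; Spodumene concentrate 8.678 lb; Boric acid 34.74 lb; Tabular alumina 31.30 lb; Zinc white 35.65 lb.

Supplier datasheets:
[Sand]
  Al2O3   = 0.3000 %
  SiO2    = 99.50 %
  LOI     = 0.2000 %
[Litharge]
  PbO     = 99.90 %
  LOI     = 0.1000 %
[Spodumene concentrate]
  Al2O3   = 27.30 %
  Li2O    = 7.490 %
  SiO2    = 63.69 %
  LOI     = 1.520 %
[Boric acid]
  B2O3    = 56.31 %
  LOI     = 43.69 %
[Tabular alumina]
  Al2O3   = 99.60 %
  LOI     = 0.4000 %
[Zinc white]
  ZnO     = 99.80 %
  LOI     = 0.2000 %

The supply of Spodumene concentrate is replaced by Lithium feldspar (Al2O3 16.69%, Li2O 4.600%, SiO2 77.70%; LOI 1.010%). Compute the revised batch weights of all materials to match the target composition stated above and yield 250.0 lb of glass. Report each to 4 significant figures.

All arithmetic carries full precision in every operation; the intermediate values are printed rounded to four significant digits across the worked steps. A single rounding produces every reported result. The derived quantities are recomputed in full float precision (net glass mass, the yield, totals, LOI, the six compositions) from the weighed amounts on 250.0 lb of glass as given in the problem or answer text.
Target oxide masses per 250.0 lb glass:
  Al2O3: 13.59% × 250.0 = 33.98 lb
  Li2O: 0.2600% × 250.0 = 0.6500 lb
  ZnO: 14.23% × 250.0 = 35.58 lb
  B2O3: 7.824% × 250.0 = 19.56 lb
  PbO: 4.339% × 250.0 = 10.85 lb
  SiO2: 59.76% × 250.0 = 149.4 lb
Checking each oxide sum given the weights on record, versus the basis set out (every target is met by its sum exact up to rounding of places):
  Al2O3: 139.1·0.003000 + 14.13·0.1669 + 31.32·0.9960 = 33.97 lb (target 33.98 lb)
  Li2O: 14.13·0.04600 = 0.6500 lb (target 0.6500 lb)
  ZnO: 35.65·0.9980 = 35.58 lb (target 35.58 lb)
  B2O3: 34.74·0.5631 = 19.56 lb (target 19.56 lb)
  PbO: 10.86·0.9990 = 10.85 lb (target 10.85 lb)
  SiO2: 139.1·0.9950 + 14.13·0.7770 = 149.4 lb (target 149.4 lb)
Glass mass check: whole batch net of LOI = 250.0 lb (the targets, summed, come to 250.0 lb; versus the stated basis of 250.0 lb — any gap is answer rounding).
Total batch = Σ batch = 265.8 lb; Σ batch·LOI gives LOI loss = 15.81 lb; glass ÷ batch gives a yield of 94.05%.

Revised batch per 250.0 lb glass:
  Sand: 139.1 lb
  Litharge: 10.86 lb
  Lithium feldspar: 14.13 lb
  Boric acid: 34.74 lb
  Tabular alumina: 31.32 lb
  Zinc white: 35.65 lb
Total batch = 265.8 lb; LOI loss = 15.81 lb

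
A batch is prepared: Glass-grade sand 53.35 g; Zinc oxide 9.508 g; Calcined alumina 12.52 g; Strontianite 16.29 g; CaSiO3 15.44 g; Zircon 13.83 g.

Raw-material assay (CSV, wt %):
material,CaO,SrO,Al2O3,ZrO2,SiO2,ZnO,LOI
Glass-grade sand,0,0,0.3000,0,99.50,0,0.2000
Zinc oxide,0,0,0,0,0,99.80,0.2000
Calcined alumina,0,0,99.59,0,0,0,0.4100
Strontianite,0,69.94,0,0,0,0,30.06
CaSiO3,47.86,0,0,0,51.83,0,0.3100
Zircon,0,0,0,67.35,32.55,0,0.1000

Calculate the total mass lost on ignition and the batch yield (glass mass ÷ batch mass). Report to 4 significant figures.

LOI loss = 5.136 g; glass = 115.8 g; yield = 95.75%

All arithmetic carries exact precision from first step to last — rounding to four significant digits applies to every intermediate as shown — every reported figure is rounded a single time; all derived quantities (ignition loss, six oxide percentages, the yield, the totals, net glass mass) are recomputed in full precision starting from the weights for 115.8 g of glass as quoted within the problem or answer text.
Per-material ignition loss:
  Glass-grade sand: 53.35 × 0.002000 = 0.1067 g
  Zinc oxide: 9.508 × 0.002000 = 0.01902 g
  Calcined alumina: 12.52 × 0.004100 = 0.05133 g
  Strontianite: 16.29 × 0.3006 = 4.897 g
  CaSiO3: 15.44 × 0.003100 = 0.04786 g
  Zircon: 13.83 × 0.001000 = 0.01383 g
Total LOI = 5.136 g
Glass = batch − LOI = 120.9 − 5.136 = 115.8 g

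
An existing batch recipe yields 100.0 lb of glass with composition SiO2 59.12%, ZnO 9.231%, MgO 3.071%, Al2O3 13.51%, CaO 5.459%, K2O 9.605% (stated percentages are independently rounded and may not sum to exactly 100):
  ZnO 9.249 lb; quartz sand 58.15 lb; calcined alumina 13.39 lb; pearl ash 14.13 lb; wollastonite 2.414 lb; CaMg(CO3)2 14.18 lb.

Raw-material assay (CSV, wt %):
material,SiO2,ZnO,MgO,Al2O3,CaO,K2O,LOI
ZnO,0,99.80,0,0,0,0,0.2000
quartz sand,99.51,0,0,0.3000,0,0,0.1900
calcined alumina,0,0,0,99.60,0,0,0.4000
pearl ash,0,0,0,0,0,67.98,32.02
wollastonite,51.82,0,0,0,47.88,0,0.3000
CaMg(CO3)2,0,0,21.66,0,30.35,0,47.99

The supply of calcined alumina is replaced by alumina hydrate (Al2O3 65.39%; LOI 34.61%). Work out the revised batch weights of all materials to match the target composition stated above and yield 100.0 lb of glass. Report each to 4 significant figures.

In-progress results appear rounded to 4 significant digits; every computation runs at full float precision all the way through. Each reported figure carries a single rounding — all derived quantities are rebuilt from the weighed amounts per 100.0 lb of glass at exact precision (glass mass, LOI, the totals, the six compositions, the yield) as set out in the question or the answer.
Oxide-by-oxide targets in 100.0 lb glass:
  SiO2: 59.12% × 100.0 = 59.12 lb
  ZnO: 9.231% × 100.0 = 9.231 lb
  MgO: 3.071% × 100.0 = 3.071 lb
  Al2O3: 13.51% × 100.0 = 13.51 lb
  CaO: 5.459% × 100.0 = 5.459 lb
  K2O: 9.605% × 100.0 = 9.605 lb
Balance tally, oxide-wise, from the weights as reported, relative to the basis at hand (sum by sum, the targets are met inside rounding margins):
  SiO2: 58.15·0.9951 + 2.414·0.5182 = 59.12 lb (target 59.12 lb)
  ZnO: 9.249·0.9980 = 9.231 lb (target 9.231 lb)
  MgO: 14.18·0.2166 = 3.071 lb (target 3.071 lb)
  Al2O3: 58.15·0.003000 + 20.39·0.6539 = 13.51 lb (target 13.51 lb)
  CaO: 2.414·0.4788 + 14.18·0.3035 = 5.459 lb (target 5.459 lb)
  K2O: 14.13·0.6798 = 9.606 lb (target 9.605 lb)
Glass-mass bookkeeping: batch Σ − ignition loss = 99.99 lb (per-oxide target masses sum to 100.0 lb; against the stated basis, 100.0 lb — a pure rounding effect).
Batch grand total — Σ batch = 118.5 lb; loss to ignition Σ batch·LOI = 18.52 lb; the yield ratio, glass ÷ batch: 84.37%.

Revised batch per 100.0 lb glass:
  ZnO: 9.249 lb
  quartz sand: 58.15 lb
  alumina hydrate: 20.39 lb
  pearl ash: 14.13 lb
  wollastonite: 2.414 lb
  CaMg(CO3)2: 14.18 lb
Total batch = 118.5 lb; LOI loss = 18.52 lb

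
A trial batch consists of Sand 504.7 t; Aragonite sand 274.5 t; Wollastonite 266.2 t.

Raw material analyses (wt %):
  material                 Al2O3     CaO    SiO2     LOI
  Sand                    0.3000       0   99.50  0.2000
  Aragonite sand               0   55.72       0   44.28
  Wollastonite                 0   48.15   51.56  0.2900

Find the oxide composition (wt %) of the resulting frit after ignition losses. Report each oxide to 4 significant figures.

Glass mass = 922.1 t (batch 1045 − LOI 123.3).
Composition: Al2O3 0.1642%, CaO 30.49%, SiO2 69.35%

The whole derivation carries full float precision all the way through; working values appear rounded off to 4 significant digits across the worked steps; exactly one rounding goes into every reported figure — the derived quantities, which include three oxide percentages, totals, LOI, glass mass, the yield, are recomputed in full precision, exactly as shown in problem or answer, from the batch weights at 922.1 t of glass.
Per-oxide mass from batch:
  Al2O3: 504.7·0.003000 = 1.514 t
  CaO: 274.5·0.5572 + 266.2·0.4815 = 281.1 t
  SiO2: 504.7·0.9950 + 266.2·0.5156 = 639.4 t
LOI: 504.7·0.002000 + 274.5·0.4428 + 266.2·0.002900 = 123.3 t
Glass = total batch minus LOI = 1045 − 123.3 = 922.1 t (= Σ oxide masses)
percent by weight: oxide/glass ×100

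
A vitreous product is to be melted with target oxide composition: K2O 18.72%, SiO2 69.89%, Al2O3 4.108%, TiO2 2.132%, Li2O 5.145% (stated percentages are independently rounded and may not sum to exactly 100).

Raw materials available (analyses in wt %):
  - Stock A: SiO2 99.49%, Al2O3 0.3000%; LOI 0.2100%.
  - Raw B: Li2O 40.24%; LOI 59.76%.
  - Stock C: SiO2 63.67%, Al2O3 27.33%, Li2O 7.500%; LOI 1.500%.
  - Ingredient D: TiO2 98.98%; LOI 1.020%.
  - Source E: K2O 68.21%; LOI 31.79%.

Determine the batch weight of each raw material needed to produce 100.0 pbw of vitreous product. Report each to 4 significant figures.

Batch per 100.0 pbw vitreous product:
  Stock A: 61.06 pbw
  Raw B: 10.11 pbw
  Stock C: 14.36 pbw
  Ingredient D: 2.154 pbw
  Source E: 27.44 pbw
Total batch = 115.1 pbw; LOI loss = 15.13 pbw; yield = 86.86%

Every computation keeps full precision all the way through; rounding to four significant figures governs every working value as displayed; every reported value carries a single rounding — derived quantities, including LOI, the totals, five oxide percentages, yield, glass mass, are re-derived using the weight values at 100.0 pbw of glass in exact precision exactly as shown in problem or answer.
Per-oxide target masses for 100.0 pbw vitreous product:
  K2O: 18.72% × 100.0 = 18.72 pbw
  SiO2: 69.89% × 100.0 = 69.89 pbw
  Al2O3: 4.108% × 100.0 = 4.108 pbw
  TiO2: 2.132% × 100.0 = 2.132 pbw
  Li2O: 5.145% × 100.0 = 5.145 pbw
Mass-balance tally per oxide applying the batch weights above, under the basis named above (target by target, the sums agree net of answer rounding effects):
  K2O: 27.44·0.6821 = 18.72 pbw (target 18.72 pbw)
  SiO2: 61.06·0.9949 + 14.36·0.6367 = 69.89 pbw (target 69.89 pbw)
  Al2O3: 61.06·0.003000 + 14.36·0.2733 = 4.108 pbw (target 4.108 pbw)
  TiO2: 2.154·0.9898 = 2.132 pbw (target 2.132 pbw)
  Li2O: 10.11·0.4024 + 14.36·0.07500 = 5.145 pbw (target 5.145 pbw)
Glass-mass bookkeeping: batch Σ − ignition loss = 99.99 pbw (targets for the oxides total 100.0 pbw; stated basis 100.0 pbw — deltas are rounding alone).
Total batch = Σ batch = 115.1 pbw; LOI loss = Σ batch·LOI = 15.13 pbw; as yield: glass ÷ batch → 86.86%.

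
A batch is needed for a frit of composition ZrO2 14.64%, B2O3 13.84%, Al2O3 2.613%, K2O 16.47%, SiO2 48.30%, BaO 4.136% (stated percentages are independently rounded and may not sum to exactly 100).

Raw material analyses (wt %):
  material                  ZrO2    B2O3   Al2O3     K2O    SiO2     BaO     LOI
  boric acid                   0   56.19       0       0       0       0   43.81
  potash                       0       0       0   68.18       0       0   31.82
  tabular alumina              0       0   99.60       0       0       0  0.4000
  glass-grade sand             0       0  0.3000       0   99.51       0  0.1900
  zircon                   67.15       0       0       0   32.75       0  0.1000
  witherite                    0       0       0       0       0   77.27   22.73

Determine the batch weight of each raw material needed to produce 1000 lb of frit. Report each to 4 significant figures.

All internal work holds exact precision from start to finish. In-progress results are displayed rounded to 4 significant digits in the working; exactly one rounding lands on every reported value — all derived quantities, including glass mass, six oxide percentages, LOI, the totals, the yield, are computed from the weighed amounts on 1000 lb of glass in full precision exactly as shown in the problem or the answer.
Target oxide masses per 1000 lb frit:
  ZrO2: 14.64% × 1000 = 146.4 lb
  B2O3: 13.84% × 1000 = 138.4 lb
  Al2O3: 2.613% × 1000 = 26.13 lb
  K2O: 16.47% × 1000 = 164.7 lb
  SiO2: 48.30% × 1000 = 483.0 lb
  BaO: 4.136% × 1000 = 41.36 lb
Mass-balance tally per oxide with the batch weights as given, on the stated basis (each sum matches its target mass net of answer rounding effects):
  ZrO2: 218.0·0.6715 = 146.4 lb (target 146.4 lb)
  B2O3: 246.3·0.5619 = 138.4 lb (target 138.4 lb)
  Al2O3: 24.99·0.9960 + 413.6·0.003000 = 26.13 lb (target 26.13 lb)
  K2O: 241.6·0.6818 = 164.7 lb (target 164.7 lb)
  SiO2: 413.6·0.9951 + 218.0·0.3275 = 483.0 lb (target 483.0 lb)
  BaO: 53.53·0.7727 = 41.36 lb (target 41.36 lb)
Auditing the glass mass value: whole batch net of LOI = 1000 lb (targets for the oxides total 1000 lb; stated basis 1000 lb — any gap is answer rounding).
Batch grand total — Σ batch = 1198 lb; LOI loss = Σ batch·LOI = 198.1 lb; glass ÷ batch gives a yield of 83.47%.

Batch per 1000 lb frit:
  boric acid: 246.3 lb
  potash: 241.6 lb
  tabular alumina: 24.99 lb
  glass-grade sand: 413.6 lb
  zircon: 218.0 lb
  witherite: 53.53 lb
Total batch = 1198 lb; LOI loss = 198.1 lb; yield = 83.47%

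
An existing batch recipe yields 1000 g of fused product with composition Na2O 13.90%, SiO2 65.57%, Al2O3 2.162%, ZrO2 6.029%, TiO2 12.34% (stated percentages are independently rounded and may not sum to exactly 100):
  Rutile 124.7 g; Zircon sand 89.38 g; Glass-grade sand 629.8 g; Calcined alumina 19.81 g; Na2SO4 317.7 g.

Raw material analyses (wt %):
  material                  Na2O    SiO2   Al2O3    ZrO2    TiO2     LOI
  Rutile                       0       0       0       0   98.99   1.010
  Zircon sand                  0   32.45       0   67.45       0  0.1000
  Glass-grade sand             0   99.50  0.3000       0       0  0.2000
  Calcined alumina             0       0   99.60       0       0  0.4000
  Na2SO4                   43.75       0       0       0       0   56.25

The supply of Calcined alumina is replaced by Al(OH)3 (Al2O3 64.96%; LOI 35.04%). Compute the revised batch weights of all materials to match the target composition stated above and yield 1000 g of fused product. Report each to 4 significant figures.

The intermediate values are shown rounded to 4 significant figures between the steps. All arithmetic carries full precision end to end; exactly one rounding goes into each reported value. Derived quantities are computed at full float precision (glass mass, LOI, the totals, the five compositions, yield) starting from the weights on 1000 g of glass, as quoted within the problem or the answer.
Oxide-by-oxide targets in 1000 g fused product:
  Na2O: 13.90% × 1000 = 139.0 g
  SiO2: 65.57% × 1000 = 655.7 g
  Al2O3: 2.162% × 1000 = 21.62 g
  ZrO2: 6.029% × 1000 = 60.29 g
  TiO2: 12.34% × 1000 = 123.4 g
Verifying the oxide balance working from each reported weight, against the basis in use (every target is met by its sum within answer rounding):
  Na2O: 317.7·0.4375 = 139.0 g (target 139.0 g)
  SiO2: 89.38·0.3245 + 629.8·0.9950 = 655.7 g (target 655.7 g)
  Al2O3: 629.8·0.003000 + 30.37·0.6496 = 21.62 g (target 21.62 g)
  ZrO2: 89.38·0.6745 = 60.29 g (target 60.29 g)
  TiO2: 124.7·0.9899 = 123.4 g (target 123.4 g)
The glass-mass cross-check: total charge less LOI = 1000 g (oxide target masses add up to 1000 g; against the stated basis, 1000 g — deltas are rounding alone).
Total batch = Σ batch = 1192 g; LOI loss = Σ batch·LOI = 192.0 g; as yield: glass ÷ batch → 83.90%.

Revised batch per 1000 g fused product:
  Rutile: 124.7 g
  Zircon sand: 89.38 g
  Glass-grade sand: 629.8 g
  Al(OH)3: 30.37 g
  Na2SO4: 317.7 g
Total batch = 1192 g; LOI loss = 192.0 g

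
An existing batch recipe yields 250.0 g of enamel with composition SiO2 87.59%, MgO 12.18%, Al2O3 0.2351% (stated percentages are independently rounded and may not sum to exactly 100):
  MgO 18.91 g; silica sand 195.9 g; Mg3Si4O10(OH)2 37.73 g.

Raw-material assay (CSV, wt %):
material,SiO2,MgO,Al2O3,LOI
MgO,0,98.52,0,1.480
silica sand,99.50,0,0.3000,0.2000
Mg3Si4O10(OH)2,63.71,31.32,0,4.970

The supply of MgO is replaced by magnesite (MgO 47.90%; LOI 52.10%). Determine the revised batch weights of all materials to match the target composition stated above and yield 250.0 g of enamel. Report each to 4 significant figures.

Revised batch per 250.0 g enamel:
  magnesite: 38.90 g
  silica sand: 195.9 g
  Mg3Si4O10(OH)2: 37.73 g
Total batch = 272.5 g; LOI loss = 22.53 g

The whole derivation maintains exact precision at every stage — values along the way appear (rounded to four significant digits) on the page — every reported result is rounded exactly once. Derived quantities are recomputed in full float precision (the yield, totals, the three compositions, net glass mass, ignition loss) using the weight values on 250.0 g of glass, as quoted within the problem or the answer.
Per-oxide target masses for 250.0 g enamel:
  SiO2: 87.59% × 250.0 = 219.0 g
  MgO: 12.18% × 250.0 = 30.45 g
  Al2O3: 0.2351% × 250.0 = 0.5878 g
Balance tally, oxide-wise, working from each reported weight, per the basis as stated (delivered sums recover each target modulo rounding of the values):
  SiO2: 195.9·0.9950 + 37.73·0.6371 = 219.0 g (target 219.0 g)
  MgO: 38.90·0.4790 + 37.73·0.3132 = 30.45 g (target 30.45 g)
  Al2O3: 195.9·0.003000 = 0.5877 g (target 0.5878 g)
Auditing the glass mass value: Σ batch − LOI loss = 250.0 g (the Σ of target masses is 250.0 g; stated basis 250.0 g — deltas are rounding alone).
Batch grand total — Σ batch = 272.5 g; Σ batch·LOI gives LOI loss = 22.53 g; the yield ratio, glass ÷ batch: 91.73%.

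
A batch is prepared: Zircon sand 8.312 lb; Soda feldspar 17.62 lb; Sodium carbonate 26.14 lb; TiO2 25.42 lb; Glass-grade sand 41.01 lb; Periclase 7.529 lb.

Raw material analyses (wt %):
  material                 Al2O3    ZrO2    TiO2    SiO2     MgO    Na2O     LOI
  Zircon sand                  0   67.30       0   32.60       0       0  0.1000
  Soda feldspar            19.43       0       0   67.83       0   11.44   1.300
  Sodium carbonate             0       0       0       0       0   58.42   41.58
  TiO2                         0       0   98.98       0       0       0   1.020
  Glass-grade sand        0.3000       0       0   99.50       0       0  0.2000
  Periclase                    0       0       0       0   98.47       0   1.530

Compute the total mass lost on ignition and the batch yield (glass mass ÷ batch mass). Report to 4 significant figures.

All arithmetic holds full precision at all times. Mid-chain values are shown (rounded to four significant figures) within the worked lines — each reported value includes exactly one rounding — the derived quantities are carried from the batch weights per 114.5 lb of glass in full precision (the totals, the six compositions, yield, glass mass, LOI) exactly as printed in problem or answer.
Each material's LOI contribution:
  Zircon sand: 8.312 × 0.001000 = 0.008312 lb
  Soda feldspar: 17.62 × 0.01300 = 0.2291 lb
  Sodium carbonate: 26.14 × 0.4158 = 10.87 lb
  TiO2: 25.42 × 0.01020 = 0.2593 lb
  Glass-grade sand: 41.01 × 0.002000 = 0.08202 lb
  Periclase: 7.529 × 0.01530 = 0.1152 lb
Total LOI = 11.56 lb
Glass = batch − LOI = 126.0 − 11.56 = 114.5 lb

LOI loss = 11.56 lb; glass = 114.5 lb; yield = 90.83%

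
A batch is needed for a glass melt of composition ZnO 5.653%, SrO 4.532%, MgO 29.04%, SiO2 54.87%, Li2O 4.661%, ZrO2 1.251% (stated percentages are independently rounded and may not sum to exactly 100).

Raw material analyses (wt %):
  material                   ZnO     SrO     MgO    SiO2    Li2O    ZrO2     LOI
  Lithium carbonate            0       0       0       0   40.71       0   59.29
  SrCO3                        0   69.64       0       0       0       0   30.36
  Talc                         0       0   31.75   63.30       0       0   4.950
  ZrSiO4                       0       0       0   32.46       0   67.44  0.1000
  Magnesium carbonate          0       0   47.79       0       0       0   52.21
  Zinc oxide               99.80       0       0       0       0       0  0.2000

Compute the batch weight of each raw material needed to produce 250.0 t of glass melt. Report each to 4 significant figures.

Batch per 250.0 t glass melt:
  Lithium carbonate: 28.62 t
  SrCO3: 16.27 t
  Talc: 214.3 t
  ZrSiO4: 4.637 t
  Magnesium carbonate: 9.523 t
  Zinc oxide: 14.16 t
Total batch = 287.5 t; LOI loss = 37.52 t; yield = 86.95%

Each numeric step runs at full precision all the way through — the intermediate values are printed (rounded to four significant digits) at each printed step — every reported number carries a single rounding — the derived quantities are recomputed in full float precision (the six compositions, yield, net glass mass, LOI, the totals) starting from the weights on 250.0 t of glass, as given in the problem or answer text.
Oxide-by-oxide targets in 250.0 t glass melt:
  ZnO: 5.653% × 250.0 = 14.13 t
  SrO: 4.532% × 250.0 = 11.33 t
  MgO: 29.04% × 250.0 = 72.60 t
  SiO2: 54.87% × 250.0 = 137.2 t
  Li2O: 4.661% × 250.0 = 11.65 t
  ZrO2: 1.251% × 250.0 = 3.128 t
Mass-balance tally per oxide per the reported batch figures, per the basis as stated (summed amounts equal target values once rounding is allowed for):
  ZnO: 14.16·0.9980 = 14.13 t (target 14.13 t)
  SrO: 16.27·0.6964 = 11.33 t (target 11.33 t)
  MgO: 214.3·0.3175 + 9.523·0.4779 = 72.59 t (target 72.60 t)
  SiO2: 214.3·0.6330 + 4.637·0.3246 = 137.2 t (target 137.2 t)
  Li2O: 28.62·0.4071 = 11.65 t (target 11.65 t)
  ZrO2: 4.637·0.6744 = 3.127 t (target 3.128 t)
Glass-mass closure: Σ batch − LOI loss = 250.0 t (the targets, summed, come to 250.0 t; the stated basis being 250.0 t — differing by rounding only).
Total batch = Σ batch = 287.5 t; the LOI term Σ batch·LOI equals 37.52 t; yield: glass divided by total = 86.95%.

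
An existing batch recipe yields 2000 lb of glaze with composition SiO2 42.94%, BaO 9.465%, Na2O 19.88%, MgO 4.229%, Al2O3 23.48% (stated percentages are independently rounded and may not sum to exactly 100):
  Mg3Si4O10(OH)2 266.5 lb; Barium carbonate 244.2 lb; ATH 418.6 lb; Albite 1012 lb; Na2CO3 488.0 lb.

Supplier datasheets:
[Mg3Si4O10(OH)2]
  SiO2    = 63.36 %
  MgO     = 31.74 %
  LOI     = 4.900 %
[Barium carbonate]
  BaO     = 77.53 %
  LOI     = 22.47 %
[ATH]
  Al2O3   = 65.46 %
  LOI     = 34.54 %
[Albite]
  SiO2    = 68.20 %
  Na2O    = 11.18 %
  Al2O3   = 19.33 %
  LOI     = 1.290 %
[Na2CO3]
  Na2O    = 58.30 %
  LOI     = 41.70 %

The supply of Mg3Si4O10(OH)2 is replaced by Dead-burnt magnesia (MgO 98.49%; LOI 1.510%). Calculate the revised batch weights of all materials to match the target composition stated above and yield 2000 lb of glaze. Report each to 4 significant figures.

Each numeric step keeps full float precision from start to finish — working values are shown rounded off to 4 significant figures as written; each reported result is rounded a single time — derived quantities are computed using the weight values for 2000 lb of glass in full precision (the totals, net glass mass, five oxide percentages, LOI, yield), exactly as printed in the problem or answer text.
Target oxide masses per 2000 lb glaze:
  SiO2: 42.94% × 2000 = 858.8 lb
  BaO: 9.465% × 2000 = 189.3 lb
  Na2O: 19.88% × 2000 = 397.6 lb
  MgO: 4.229% × 2000 = 84.58 lb
  Al2O3: 23.48% × 2000 = 469.6 lb
Balance tally, oxide-wise, per the reported batch figures, at the basis given (every target is met by its sum once rounding is allowed for):
  SiO2: 1259·0.6820 = 858.6 lb (target 858.8 lb)
  BaO: 244.2·0.7753 = 189.3 lb (target 189.3 lb)
  Na2O: 1259·0.1118 + 440.5·0.5830 = 397.6 lb (target 397.6 lb)
  MgO: 85.88·0.9849 = 84.58 lb (target 84.58 lb)
  Al2O3: 345.5·0.6546 + 1259·0.1933 = 469.5 lb (target 469.6 lb)
Glass-mass bookkeeping: total charge less LOI = 2000 lb (oxide target masses add up to 2000 lb; against the stated basis, 2000 lb — gaps are rounding artifacts).
Adding the batch up: Σ batch = 2375 lb; the LOI term Σ batch·LOI equals 375.4 lb; glass ÷ batch gives a yield of 84.19%.

Revised batch per 2000 lb glaze:
  Dead-burnt magnesia: 85.88 lb
  Barium carbonate: 244.2 lb
  ATH: 345.5 lb
  Albite: 1259 lb
  Na2CO3: 440.5 lb
Total batch = 2375 lb; LOI loss = 375.4 lb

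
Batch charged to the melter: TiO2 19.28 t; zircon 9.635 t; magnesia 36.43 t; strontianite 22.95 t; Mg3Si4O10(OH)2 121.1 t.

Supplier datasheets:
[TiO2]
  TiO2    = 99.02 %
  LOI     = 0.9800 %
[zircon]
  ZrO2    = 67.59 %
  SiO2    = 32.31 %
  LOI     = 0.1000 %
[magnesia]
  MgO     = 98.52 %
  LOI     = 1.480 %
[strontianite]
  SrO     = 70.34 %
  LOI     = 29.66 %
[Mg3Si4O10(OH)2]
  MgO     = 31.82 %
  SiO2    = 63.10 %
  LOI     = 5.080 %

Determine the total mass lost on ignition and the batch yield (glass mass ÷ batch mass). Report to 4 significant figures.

Every computation holds exact precision at every stage; in-progress results are printed, rounded to 4 significant digits, as written; each reported value sees exactly one rounding; all derived quantities are computed starting from the weights for 195.7 t of glass in full float precision (five oxide percentages, yield, net glass mass, ignition loss, the totals) as given in problem or answer.
Ignition loss by material:
  TiO2: 19.28 × 0.009800 = 0.1889 t
  zircon: 9.635 × 0.001000 = 0.009635 t
  magnesia: 36.43 × 0.01480 = 0.5392 t
  strontianite: 22.95 × 0.2966 = 6.807 t
  Mg3Si4O10(OH)2: 121.1 × 0.05080 = 6.152 t
Total LOI = 13.70 t
Glass = batch − LOI = 209.4 − 13.70 = 195.7 t

LOI loss = 13.70 t; glass = 195.7 t; yield = 93.46%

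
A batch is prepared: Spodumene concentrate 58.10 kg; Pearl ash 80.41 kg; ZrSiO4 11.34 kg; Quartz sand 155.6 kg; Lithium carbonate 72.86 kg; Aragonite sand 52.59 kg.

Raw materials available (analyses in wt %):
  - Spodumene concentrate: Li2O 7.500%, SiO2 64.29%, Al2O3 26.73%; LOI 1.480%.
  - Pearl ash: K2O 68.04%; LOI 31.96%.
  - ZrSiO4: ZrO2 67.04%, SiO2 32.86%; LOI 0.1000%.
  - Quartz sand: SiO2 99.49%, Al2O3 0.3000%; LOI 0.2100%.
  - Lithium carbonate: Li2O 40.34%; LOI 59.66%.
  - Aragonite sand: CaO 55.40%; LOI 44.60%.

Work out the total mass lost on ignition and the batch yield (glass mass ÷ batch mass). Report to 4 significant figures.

Working values appear rounded to four significant figures in the working; the whole derivation runs at full float precision at each step. Each reported figure is rounded a single time — derived quantities are computed using the weight values for 337.1 kg of glass in full precision (totals, the yield, net glass mass, six oxide percentages, LOI) as given in the problem or answer text.
Material-by-material LOI:
  Spodumene concentrate: 58.10 × 0.01480 = 0.8599 kg
  Pearl ash: 80.41 × 0.3196 = 25.70 kg
  ZrSiO4: 11.34 × 0.001000 = 0.01134 kg
  Quartz sand: 155.6 × 0.002100 = 0.3268 kg
  Lithium carbonate: 72.86 × 0.5966 = 43.47 kg
  Aragonite sand: 52.59 × 0.4460 = 23.46 kg
Total LOI = 93.82 kg
Glass = batch − LOI = 430.9 − 93.82 = 337.1 kg

LOI loss = 93.82 kg; glass = 337.1 kg; yield = 78.23%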